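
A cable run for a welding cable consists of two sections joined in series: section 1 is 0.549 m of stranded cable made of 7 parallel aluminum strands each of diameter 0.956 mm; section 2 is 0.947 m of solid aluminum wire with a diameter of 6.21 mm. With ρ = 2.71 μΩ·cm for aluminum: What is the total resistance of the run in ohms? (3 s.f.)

0.00381 Ω

ρ = 2.71 μΩ·cm = 2.71×10^-8 Ω·m
Section 1: A_strand = π(4.7800e-04)² = 7.178e-07 m²; R₁ = ρL/(N·A_s) = (2.71×10^-8)(0.549)/(7×7.178e-07) = 0.002961 Ω
Section 2: A = π(d/2)² = π(3.1050e-03 m)² = 3.029e-05 m²
R₂ = (2.71×10^-8)(0.947)/(3.029e-05) = 8.473×10^-4 Ω
R = R₁ + R₂ = 0.00381 Ω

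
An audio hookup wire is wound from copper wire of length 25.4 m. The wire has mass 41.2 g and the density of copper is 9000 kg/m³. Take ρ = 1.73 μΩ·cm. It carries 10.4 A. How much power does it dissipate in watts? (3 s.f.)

264 W

ρ = 1.73 μΩ·cm = 1.73×10^-8 Ω·m
A = m/(density·L) = 0.0412/(9000×25.4) = 1.8023e-07 m²
R = ρL/A = (1.73×10^-8)(25.4)/(1.8023e-07) = 2.438 Ω
P = I²R = (10.4)² × 2.438 = 264 W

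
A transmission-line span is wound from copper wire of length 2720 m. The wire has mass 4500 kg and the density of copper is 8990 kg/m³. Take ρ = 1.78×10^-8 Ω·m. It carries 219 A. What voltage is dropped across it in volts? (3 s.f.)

A = m/(density·L) = 4500/(8990×2720) = 1.8403e-04 m²
R = ρL/A = (1.78×10^-8)(2720)/(1.8403e-04) = 0.2631 Ω
V = IR = 219 × 0.2631 = 57.6 V

57.6 V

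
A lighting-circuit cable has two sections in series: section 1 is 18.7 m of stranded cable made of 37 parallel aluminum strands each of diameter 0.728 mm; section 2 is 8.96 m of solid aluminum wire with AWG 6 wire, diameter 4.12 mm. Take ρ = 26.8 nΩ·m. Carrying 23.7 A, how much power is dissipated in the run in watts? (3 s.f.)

ρ = 26.8 nΩ·m = 2.68×10^-8 Ω·m
Section 1: A_strand = π(3.6400e-04)² = 4.162e-07 m²; R₁ = ρL/(N·A_s) = (2.68×10^-8)(18.7)/(37×4.162e-07) = 0.03254 Ω
Section 2: A = π(4.12/2 mm)² = π(2.0600e-03 m)² = 1.333e-05 m²
R₂ = (2.68×10^-8)(8.96)/(1.333e-05) = 0.01801 Ω
R = R₁ + R₂ = 0.05055 Ω
P = I²R = (23.7)² × 0.05055 = 28.4 W

28.4 W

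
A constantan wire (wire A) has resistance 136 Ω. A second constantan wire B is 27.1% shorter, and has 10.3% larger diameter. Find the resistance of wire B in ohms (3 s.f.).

R ∝ L/d², so R_B/R_A = (1 − 27.1/100) × (1 + 10.3/100)⁻²
= 0.729 × 0.822 = 0.5992
R_B = 0.5992 × 136 = 81.5 Ω

81.5 Ω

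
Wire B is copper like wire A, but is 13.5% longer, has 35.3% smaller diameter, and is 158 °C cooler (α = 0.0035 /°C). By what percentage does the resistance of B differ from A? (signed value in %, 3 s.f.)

21.2%

R ∝ ρL/d² with ρ ∝ (1+αΔT), so R_B/R_A = (1 + 13.5/100) × (1 − 35.3/100)⁻² × (1 − 0.0035×158)
= 1.135 × 2.389 × 0.447 = 1.212
(R_B − R_A)/R_A = 1.212 − 1 = 21.2%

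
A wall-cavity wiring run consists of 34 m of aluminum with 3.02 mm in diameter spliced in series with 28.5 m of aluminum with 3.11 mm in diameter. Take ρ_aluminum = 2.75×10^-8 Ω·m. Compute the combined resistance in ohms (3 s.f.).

0.234 Ω

Segment 1: A = π(d/2)² = π(1.5100e-03 m)² = 7.163e-06 m²
R₁ = ρL/A = (2.75×10^-8)(34)/(7.163e-06) = 0.1305 Ω
Segment 2: A = π(d/2)² = π(1.5550e-03 m)² = 7.596e-06 m²
R₂ = (2.75×10^-8)(28.5)/(7.596e-06) = 0.1032 Ω
R = R₁ + R₂ = 0.234 Ω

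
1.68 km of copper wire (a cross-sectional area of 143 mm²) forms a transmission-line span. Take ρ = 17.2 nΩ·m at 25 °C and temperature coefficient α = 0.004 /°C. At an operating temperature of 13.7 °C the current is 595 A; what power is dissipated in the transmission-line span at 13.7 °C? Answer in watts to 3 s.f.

68300 W

ρ = 17.2 nΩ·m = 1.72×10^-8 Ω·m
A = 143 mm² = 1.430e-04 m²
R₍25₎ = ρL/A = (1.72×10^-8)(1680)/(1.430e-04) = 0.2021 Ω
R₍13.7₎ = R₍25₎(1 + αΔT) = 0.2021 × (1 + 0.004×-11.3) = 0.1929 Ω
P = I²R = (595)² × 0.1929 = 68300 W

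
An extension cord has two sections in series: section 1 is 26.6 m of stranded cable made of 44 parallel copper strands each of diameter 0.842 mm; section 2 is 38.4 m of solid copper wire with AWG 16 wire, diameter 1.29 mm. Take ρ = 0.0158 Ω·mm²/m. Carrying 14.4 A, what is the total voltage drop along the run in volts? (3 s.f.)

6.93 V

ρ = 0.0158 Ω·mm²/m = 1.58×10^-8 Ω·m
Section 1: A_strand = π(4.2100e-04)² = 5.568e-07 m²; R₁ = ρL/(N·A_s) = (1.58×10^-8)(26.6)/(44×5.568e-07) = 0.01715 Ω
Section 2: A = π(1.29/2 mm)² = π(6.4500e-04 m)² = 1.307e-06 m²
R₂ = (1.58×10^-8)(38.4)/(1.307e-06) = 0.4642 Ω
R = R₁ + R₂ = 0.4814 Ω
V = IR = 14.4 × 0.4814 = 6.93 V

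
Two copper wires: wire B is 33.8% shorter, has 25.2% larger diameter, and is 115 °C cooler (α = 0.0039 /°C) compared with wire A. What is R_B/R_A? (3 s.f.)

R ∝ ρL/d² with ρ ∝ (1+αΔT), so R_B/R_A = (1 − 33.8/100) × (1 + 25.2/100)⁻² × (1 − 0.0039×115)
= 0.662 × 0.638 × 0.5515 = 0.233

0.233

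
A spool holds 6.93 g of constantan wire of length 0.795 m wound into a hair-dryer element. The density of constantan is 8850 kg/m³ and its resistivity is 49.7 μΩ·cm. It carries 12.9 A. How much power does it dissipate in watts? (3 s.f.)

ρ = 49.7 μΩ·cm = 4.97×10^-7 Ω·m
A = m/(density·L) = 0.00693/(8850×0.795) = 9.8497e-07 m²
R = ρL/A = (4.97×10^-7)(0.795)/(9.8497e-07) = 0.4011 Ω
P = I²R = (12.9)² × 0.4011 = 66.8 W

66.8 W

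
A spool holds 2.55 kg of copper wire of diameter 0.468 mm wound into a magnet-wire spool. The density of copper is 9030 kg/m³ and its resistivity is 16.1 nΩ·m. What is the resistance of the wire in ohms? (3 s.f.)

ρ = 16.1 nΩ·m = 1.61×10^-8 Ω·m
A = π(d/2)² = π(2.3400e-04 m)² = 1.7202e-07 m²
L = m/(density·A) = 2.55/(9030×1.7202e-07) = 1642 m
R = ρL/A = (1.61×10^-8)(1642)/(1.7202e-07) = 154 Ω

154 Ω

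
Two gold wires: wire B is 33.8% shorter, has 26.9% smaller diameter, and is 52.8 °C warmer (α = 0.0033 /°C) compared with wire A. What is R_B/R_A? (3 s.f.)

1.45

R ∝ ρL/d² with ρ ∝ (1+αΔT), so R_B/R_A = (1 − 33.8/100) × (1 − 26.9/100)⁻² × (1 + 0.0033×52.8)
= 0.662 × 1.871 × 1.174 = 1.45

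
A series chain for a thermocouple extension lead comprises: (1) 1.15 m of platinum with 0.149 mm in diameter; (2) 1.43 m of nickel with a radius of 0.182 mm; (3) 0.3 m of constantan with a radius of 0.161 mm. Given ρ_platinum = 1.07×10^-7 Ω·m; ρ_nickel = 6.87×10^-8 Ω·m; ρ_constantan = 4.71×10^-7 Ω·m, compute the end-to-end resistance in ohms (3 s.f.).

Seg 1: A = π(d/2)² = π(7.4500e-05 m)² = 1.744e-08 m²
R_1 = (1.07×10^-7)(1.15)/(1.744e-08) = 7.057 Ω
Seg 2: A = πr² = π(1.8200e-04 m)² = 1.041e-07 m²
R_2 = (6.87×10^-8)(1.43)/(1.041e-07) = 0.9441 Ω
Seg 3: A = πr² = π(1.6100e-04 m)² = 8.143e-08 m²
R_3 = (4.71×10^-7)(0.3)/(8.143e-08) = 1.735 Ω
R_total = R_1 + R_2 + R_3 = 9.74 Ω

9.74 Ω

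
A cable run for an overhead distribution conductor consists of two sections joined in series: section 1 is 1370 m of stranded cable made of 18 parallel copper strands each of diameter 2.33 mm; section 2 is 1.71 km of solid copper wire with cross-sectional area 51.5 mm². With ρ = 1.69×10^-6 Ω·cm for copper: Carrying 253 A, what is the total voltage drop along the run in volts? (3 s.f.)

218 V

ρ = 1.69×10^-6 Ω·cm = 1.69×10^-8 Ω·m
Section 1: A_strand = π(1.1650e-03)² = 4.264e-06 m²; R₁ = ρL/(N·A_s) = (1.69×10^-8)(1370)/(18×4.264e-06) = 0.3017 Ω
Section 2: A = 51.5 mm² = 5.150e-05 m²
R₂ = (1.69×10^-8)(1710)/(5.150e-05) = 0.5611 Ω
R = R₁ + R₂ = 0.8628 Ω
V = IR = 253 × 0.8628 = 218 V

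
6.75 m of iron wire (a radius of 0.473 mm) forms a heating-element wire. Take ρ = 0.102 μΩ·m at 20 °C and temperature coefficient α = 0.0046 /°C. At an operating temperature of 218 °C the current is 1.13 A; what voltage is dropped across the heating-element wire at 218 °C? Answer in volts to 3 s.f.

2.12 V

ρ = 0.102 μΩ·m = 1.02×10^-7 Ω·m
A = πr² = π(4.7300e-04 m)² = 7.029e-07 m²
R₍20₎ = ρL/A = (1.02×10^-7)(6.75)/(7.029e-07) = 0.9796 Ω
R₍218₎ = R₍20₎(1 + αΔT) = 0.9796 × (1 + 0.0046×198) = 1.872 Ω
V = IR = 1.13 × 1.872 = 2.12 V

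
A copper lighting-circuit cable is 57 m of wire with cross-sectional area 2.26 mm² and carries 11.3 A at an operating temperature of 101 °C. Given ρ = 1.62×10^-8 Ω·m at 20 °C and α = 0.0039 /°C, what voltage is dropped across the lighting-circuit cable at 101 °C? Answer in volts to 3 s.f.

6.08 V

A = 2.26 mm² = 2.260e-06 m²
R₍20₎ = ρL/A = (1.62×10^-8)(57)/(2.260e-06) = 0.4086 Ω
R₍101₎ = R₍20₎(1 + αΔT) = 0.4086 × (1 + 0.0039×81) = 0.5377 Ω
V = IR = 11.3 × 0.5377 = 6.08 V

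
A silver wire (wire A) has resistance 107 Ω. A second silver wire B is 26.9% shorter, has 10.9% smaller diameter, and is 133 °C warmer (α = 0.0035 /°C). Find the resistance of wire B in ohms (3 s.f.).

R ∝ ρL/d² with ρ ∝ (1+αΔT), so R_B/R_A = (1 − 26.9/100) × (1 − 10.9/100)⁻² × (1 + 0.0035×133)
= 0.731 × 1.26 × 1.466 = 1.349
R_B = 1.349 × 107 = 144 Ω

144 Ω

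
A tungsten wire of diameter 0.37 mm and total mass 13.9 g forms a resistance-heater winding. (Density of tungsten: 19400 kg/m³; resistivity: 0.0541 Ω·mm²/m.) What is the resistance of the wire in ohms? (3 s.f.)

3.35 Ω

ρ = 0.0541 Ω·mm²/m = 5.41×10^-8 Ω·m
A = π(d/2)² = π(1.8500e-04 m)² = 1.0752e-07 m²
L = m/(density·A) = 0.0139/(19400×1.0752e-07) = 6.664 m
R = ρL/A = (5.41×10^-8)(6.664)/(1.0752e-07) = 3.35 Ω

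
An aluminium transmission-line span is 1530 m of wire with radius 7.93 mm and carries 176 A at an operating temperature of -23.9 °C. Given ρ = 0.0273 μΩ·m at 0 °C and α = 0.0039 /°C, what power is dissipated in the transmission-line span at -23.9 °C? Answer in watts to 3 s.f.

ρ = 0.0273 μΩ·m = 2.73×10^-8 Ω·m
A = πr² = π(7.9300e-03 m)² = 1.976e-04 m²
R₍0₎ = ρL/A = (2.73×10^-8)(1530)/(1.976e-04) = 0.2114 Ω
R₍-23.9₎ = R₍0₎(1 + αΔT) = 0.2114 × (1 + 0.0039×-23.9) = 0.1917 Ω
P = I²R = (176)² × 0.1917 = 5940 W

5940 W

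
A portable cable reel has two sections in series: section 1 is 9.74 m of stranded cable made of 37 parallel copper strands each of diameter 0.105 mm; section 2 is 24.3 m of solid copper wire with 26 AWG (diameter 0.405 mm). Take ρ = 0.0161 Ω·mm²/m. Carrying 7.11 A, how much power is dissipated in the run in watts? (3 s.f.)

ρ = 0.0161 Ω·mm²/m = 1.61×10^-8 Ω·m
Section 1: A_strand = π(5.2500e-05)² = 8.659e-09 m²; R₁ = ρL/(N·A_s) = (1.61×10^-8)(9.74)/(37×8.659e-09) = 0.4895 Ω
Section 2: A = π(0.405/2 mm)² = π(2.0250e-04 m)² = 1.288e-07 m²
R₂ = (1.61×10^-8)(24.3)/(1.288e-07) = 3.037 Ω
R = R₁ + R₂ = 3.526 Ω
P = I²R = (7.11)² × 3.526 = 178 W

178 W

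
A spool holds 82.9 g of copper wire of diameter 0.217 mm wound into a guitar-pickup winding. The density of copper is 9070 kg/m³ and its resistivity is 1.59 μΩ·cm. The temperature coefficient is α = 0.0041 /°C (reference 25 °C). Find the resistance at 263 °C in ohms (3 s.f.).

ρ = 1.59 μΩ·cm = 1.59×10^-8 Ω·m
A = π(d/2)² = π(1.0850e-04 m)² = 3.6984e-08 m²
L = m/(density·A) = 0.0829/(9070×3.6984e-08) = 247.1 m
R = ρL/A = (1.59×10^-8)(247.1)/(3.6984e-08) = 106.2 Ω
R(263 °C) = 106.2 × (1 + 0.0041×238) = 210 Ω

210 Ω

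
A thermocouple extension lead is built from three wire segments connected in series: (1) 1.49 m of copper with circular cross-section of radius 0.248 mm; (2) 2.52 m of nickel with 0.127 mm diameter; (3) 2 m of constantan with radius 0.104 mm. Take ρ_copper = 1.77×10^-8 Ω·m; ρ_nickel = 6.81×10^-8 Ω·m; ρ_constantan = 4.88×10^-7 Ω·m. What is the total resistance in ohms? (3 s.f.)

42.4 Ω

Seg 1: A = πr² = π(2.4800e-04 m)² = 1.932e-07 m²
R_1 = (1.77×10^-8)(1.49)/(1.932e-07) = 0.1365 Ω
Seg 2: A = π(d/2)² = π(6.3500e-05 m)² = 1.267e-08 m²
R_2 = (6.81×10^-8)(2.52)/(1.267e-08) = 13.55 Ω
Seg 3: A = πr² = π(1.0400e-04 m)² = 3.398e-08 m²
R_3 = (4.88×10^-7)(2)/(3.398e-08) = 28.72 Ω
R_total = R_1 + R_2 + R_3 = 42.4 Ω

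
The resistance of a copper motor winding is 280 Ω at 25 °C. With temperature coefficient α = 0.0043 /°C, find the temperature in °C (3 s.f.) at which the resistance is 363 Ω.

R = R₀(1 + α(T − T₀)) ⇒ T = T₀ + (R/R₀ − 1)/α
T = 25 + (363/280 − 1)/0.0043 = 25 + (0.2964)/0.0043 = 93.9 °C

93.9 °C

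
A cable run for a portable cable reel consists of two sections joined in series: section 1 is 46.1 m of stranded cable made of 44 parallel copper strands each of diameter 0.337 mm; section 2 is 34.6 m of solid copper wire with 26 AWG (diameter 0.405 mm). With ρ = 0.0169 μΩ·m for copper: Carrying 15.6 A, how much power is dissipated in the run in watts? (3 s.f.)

1150 W

ρ = 0.0169 μΩ·m = 1.69×10^-8 Ω·m
Section 1: A_strand = π(1.6850e-04)² = 8.920e-08 m²; R₁ = ρL/(N·A_s) = (1.69×10^-8)(46.1)/(44×8.920e-08) = 0.1985 Ω
Section 2: A = π(0.405/2 mm)² = π(2.0250e-04 m)² = 1.288e-07 m²
R₂ = (1.69×10^-8)(34.6)/(1.288e-07) = 4.539 Ω
R = R₁ + R₂ = 4.738 Ω
P = I²R = (15.6)² × 4.738 = 1150 W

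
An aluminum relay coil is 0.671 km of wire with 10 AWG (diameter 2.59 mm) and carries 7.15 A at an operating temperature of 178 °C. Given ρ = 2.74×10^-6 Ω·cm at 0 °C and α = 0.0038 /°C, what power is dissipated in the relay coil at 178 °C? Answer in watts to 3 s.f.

299 W

ρ = 2.74×10^-6 Ω·cm = 2.74×10^-8 Ω·m
A = π(2.59/2 mm)² = π(1.2950e-03 m)² = 5.269e-06 m²
R₍0₎ = ρL/A = (2.74×10^-8)(671)/(5.269e-06) = 3.49 Ω
R₍178₎ = R₍0₎(1 + αΔT) = 3.49 × (1 + 0.0038×178) = 5.85 Ω
P = I²R = (7.15)² × 5.85 = 299 W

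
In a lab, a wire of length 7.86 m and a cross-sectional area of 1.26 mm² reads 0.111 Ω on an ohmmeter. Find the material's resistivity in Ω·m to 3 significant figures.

A = 1.26 mm² = 1.260e-06 m²
ρ = RA/L = (0.111)(1.260e-06)/(7.86) = 1.78×10^-8 Ω·m

1.78×10^-8 Ω·m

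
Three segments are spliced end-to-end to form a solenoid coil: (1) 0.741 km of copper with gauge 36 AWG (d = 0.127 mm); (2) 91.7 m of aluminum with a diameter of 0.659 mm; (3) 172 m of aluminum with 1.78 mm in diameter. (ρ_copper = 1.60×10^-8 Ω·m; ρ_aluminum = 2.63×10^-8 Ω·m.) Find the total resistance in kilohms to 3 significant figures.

Seg 1: A = π(0.127/2 mm)² = π(6.3500e-05 m)² = 1.267e-08 m²
R_1 = (1.60×10^-8)(741)/(1.267e-08) = 935.9 Ω
Seg 2: A = π(d/2)² = π(3.2950e-04 m)² = 3.411e-07 m²
R_2 = (2.63×10^-8)(91.7)/(3.411e-07) = 7.071 Ω
Seg 3: A = π(d/2)² = π(8.9000e-04 m)² = 2.488e-06 m²
R_3 = (2.63×10^-8)(172)/(2.488e-06) = 1.818 Ω
R_total = R_1 + R_2 + R_3 = 0.945 kΩ

0.945 kΩ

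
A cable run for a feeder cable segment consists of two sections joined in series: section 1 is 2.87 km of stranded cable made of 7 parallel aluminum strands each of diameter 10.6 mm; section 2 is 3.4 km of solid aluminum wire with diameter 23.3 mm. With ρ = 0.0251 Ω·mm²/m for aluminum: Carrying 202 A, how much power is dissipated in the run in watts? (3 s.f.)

12900 W

ρ = 0.0251 Ω·mm²/m = 2.51×10^-8 Ω·m
Section 1: A_strand = π(5.3000e-03)² = 8.825e-05 m²; R₁ = ρL/(N·A_s) = (2.51×10^-8)(2870)/(7×8.825e-05) = 0.1166 Ω
Section 2: A = π(d/2)² = π(1.1650e-02 m)² = 4.264e-04 m²
R₂ = (2.51×10^-8)(3400)/(4.264e-04) = 0.2001 Ω
R = R₁ + R₂ = 0.3168 Ω
P = I²R = (202)² × 0.3168 = 12900 W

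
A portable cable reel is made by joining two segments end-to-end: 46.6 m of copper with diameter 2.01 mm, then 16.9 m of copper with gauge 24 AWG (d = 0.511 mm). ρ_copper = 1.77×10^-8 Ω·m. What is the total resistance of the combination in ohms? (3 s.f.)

1.72 Ω

Segment 1: A = π(d/2)² = π(1.0050e-03 m)² = 3.173e-06 m²
R₁ = ρL/A = (1.77×10^-8)(46.6)/(3.173e-06) = 0.2599 Ω
Segment 2: A = π(0.511/2 mm)² = π(2.5550e-04 m)² = 2.051e-07 m²
R₂ = (1.77×10^-8)(16.9)/(2.051e-07) = 1.459 Ω
R = R₁ + R₂ = 1.72 Ω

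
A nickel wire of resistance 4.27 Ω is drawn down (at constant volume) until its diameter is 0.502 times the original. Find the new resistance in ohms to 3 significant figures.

67.2 Ω

Volume constant ⇒ L' = L/r² with r = 0.502. R' = ρL'/A' = ρ(L/r²)/(πr²d₀²/4) = R/r⁴.
R' = 15.75 × 4.27 = 67.2 Ω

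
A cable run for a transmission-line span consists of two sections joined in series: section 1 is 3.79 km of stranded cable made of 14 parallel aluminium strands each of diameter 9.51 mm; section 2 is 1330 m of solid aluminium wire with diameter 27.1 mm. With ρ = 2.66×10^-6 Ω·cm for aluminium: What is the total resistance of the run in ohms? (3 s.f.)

0.163 Ω

ρ = 2.66×10^-6 Ω·cm = 2.66×10^-8 Ω·m
Section 1: A_strand = π(4.7550e-03)² = 7.103e-05 m²; R₁ = ρL/(N·A_s) = (2.66×10^-8)(3790)/(14×7.103e-05) = 0.1014 Ω
Section 2: A = π(d/2)² = π(1.3550e-02 m)² = 5.768e-04 m²
R₂ = (2.66×10^-8)(1330)/(5.768e-04) = 0.06133 Ω
R = R₁ + R₂ = 0.163 Ω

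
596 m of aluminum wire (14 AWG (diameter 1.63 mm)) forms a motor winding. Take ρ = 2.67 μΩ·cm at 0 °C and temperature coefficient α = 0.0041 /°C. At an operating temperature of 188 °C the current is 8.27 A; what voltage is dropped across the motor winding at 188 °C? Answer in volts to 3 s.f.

112 V

ρ = 2.67 μΩ·cm = 2.67×10^-8 Ω·m
A = π(1.63/2 mm)² = π(8.1500e-04 m)² = 2.087e-06 m²
R₍0₎ = ρL/A = (2.67×10^-8)(596)/(2.087e-06) = 7.626 Ω
R₍188₎ = R₍0₎(1 + αΔT) = 7.626 × (1 + 0.0041×188) = 13.5 Ω
V = IR = 8.27 × 13.5 = 112 V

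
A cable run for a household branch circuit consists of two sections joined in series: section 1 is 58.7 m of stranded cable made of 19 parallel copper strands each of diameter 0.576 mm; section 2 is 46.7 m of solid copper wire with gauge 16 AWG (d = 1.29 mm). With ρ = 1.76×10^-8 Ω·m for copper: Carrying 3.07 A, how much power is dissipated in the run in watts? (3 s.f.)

7.89 W

Section 1: A_strand = π(2.8800e-04)² = 2.606e-07 m²; R₁ = ρL/(N·A_s) = (1.76×10^-8)(58.7)/(19×2.606e-07) = 0.2087 Ω
Section 2: A = π(1.29/2 mm)² = π(6.4500e-04 m)² = 1.307e-06 m²
R₂ = (1.76×10^-8)(46.7)/(1.307e-06) = 0.6289 Ω
R = R₁ + R₂ = 0.8375 Ω
P = I²R = (3.07)² × 0.8375 = 7.89 W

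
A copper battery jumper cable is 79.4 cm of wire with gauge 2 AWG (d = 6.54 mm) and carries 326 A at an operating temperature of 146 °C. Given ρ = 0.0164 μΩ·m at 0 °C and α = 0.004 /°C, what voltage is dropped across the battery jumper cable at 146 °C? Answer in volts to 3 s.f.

ρ = 0.0164 μΩ·m = 1.64×10^-8 Ω·m
A = π(6.54/2 mm)² = π(3.2700e-03 m)² = 3.359e-05 m²
R₍0₎ = ρL/A = (1.64×10^-8)(0.794)/(3.359e-05) = 3.876×10^-4 Ω
R₍146₎ = R₍0₎(1 + αΔT) = 3.876×10^-4 × (1 + 0.004×146) = 6.140×10^-4 Ω
V = IR = 326 × 6.140×10^-4 = 0.200 V

0.200 V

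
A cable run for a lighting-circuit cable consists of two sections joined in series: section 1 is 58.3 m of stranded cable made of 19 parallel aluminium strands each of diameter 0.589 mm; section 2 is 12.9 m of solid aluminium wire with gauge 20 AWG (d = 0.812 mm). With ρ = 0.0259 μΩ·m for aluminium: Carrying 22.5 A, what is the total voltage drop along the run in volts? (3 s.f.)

ρ = 0.0259 μΩ·m = 2.59×10^-8 Ω·m
Section 1: A_strand = π(2.9450e-04)² = 2.725e-07 m²; R₁ = ρL/(N·A_s) = (2.59×10^-8)(58.3)/(19×2.725e-07) = 0.2917 Ω
Section 2: A = π(0.812/2 mm)² = π(4.0600e-04 m)² = 5.178e-07 m²
R₂ = (2.59×10^-8)(12.9)/(5.178e-07) = 0.6452 Ω
R = R₁ + R₂ = 0.9369 Ω
V = IR = 22.5 × 0.9369 = 21.1 V

21.1 V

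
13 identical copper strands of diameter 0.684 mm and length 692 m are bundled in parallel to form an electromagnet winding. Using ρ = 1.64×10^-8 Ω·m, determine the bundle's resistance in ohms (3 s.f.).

A_strand = π(3.4200e-04 m)² = 3.675e-07 m²
R_strand = ρL/A = (1.64×10^-8)(692)/(3.675e-07) = 30.89 Ω
R_total = R_strand/N = 30.89/13 = 2.38 Ω

2.38 Ω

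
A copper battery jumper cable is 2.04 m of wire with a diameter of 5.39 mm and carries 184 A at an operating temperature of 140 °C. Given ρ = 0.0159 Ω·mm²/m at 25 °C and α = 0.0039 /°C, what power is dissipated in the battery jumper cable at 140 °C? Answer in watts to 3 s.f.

69.7 W

ρ = 0.0159 Ω·mm²/m = 1.59×10^-8 Ω·m
A = π(d/2)² = π(2.6950e-03 m)² = 2.282e-05 m²
R₍25₎ = ρL/A = (1.59×10^-8)(2.04)/(2.282e-05) = 0.001422 Ω
R₍140₎ = R₍25₎(1 + αΔT) = 0.001422 × (1 + 0.0039×115) = 0.002059 Ω
P = I²R = (184)² × 0.002059 = 69.7 W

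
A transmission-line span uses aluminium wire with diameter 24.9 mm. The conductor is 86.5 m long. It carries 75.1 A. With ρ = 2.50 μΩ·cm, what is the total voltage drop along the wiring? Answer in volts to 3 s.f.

ρ = 2.50 μΩ·cm = 2.50×10^-8 Ω·m
A = π(d/2)² = π(1.2450e-02 m)² = 4.870e-04 m²
R = ρL/A = (2.50×10^-8)(86.5)/(4.870e-04) = 0.004441 Ω
V = IR = 75.1 × 0.004441 = 0.334 V

0.334 V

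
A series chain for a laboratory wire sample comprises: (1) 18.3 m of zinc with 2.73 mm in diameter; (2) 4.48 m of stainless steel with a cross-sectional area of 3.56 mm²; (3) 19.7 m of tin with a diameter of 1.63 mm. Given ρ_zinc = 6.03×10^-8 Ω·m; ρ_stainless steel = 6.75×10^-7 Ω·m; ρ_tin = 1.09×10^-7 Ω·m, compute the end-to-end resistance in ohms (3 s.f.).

Seg 1: A = π(d/2)² = π(1.3650e-03 m)² = 5.853e-06 m²
R_1 = (6.03×10^-8)(18.3)/(5.853e-06) = 0.1885 Ω
Seg 2: A = 3.56 mm² = 3.560e-06 m²
R_2 = (6.75×10^-7)(4.48)/(3.560e-06) = 0.8494 Ω
Seg 3: A = π(d/2)² = π(8.1500e-04 m)² = 2.087e-06 m²
R_3 = (1.09×10^-7)(19.7)/(2.087e-06) = 1.029 Ω
R_total = R_1 + R_2 + R_3 = 2.07 Ω

2.07 Ω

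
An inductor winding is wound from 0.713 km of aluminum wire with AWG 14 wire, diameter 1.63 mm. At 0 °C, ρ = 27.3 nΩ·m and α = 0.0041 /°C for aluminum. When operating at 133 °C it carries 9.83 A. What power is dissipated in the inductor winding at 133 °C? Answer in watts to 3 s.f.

ρ = 27.3 nΩ·m = 2.73×10^-8 Ω·m
A = π(1.63/2 mm)² = π(8.1500e-04 m)² = 2.087e-06 m²
R₍0₎ = ρL/A = (2.73×10^-8)(713)/(2.087e-06) = 9.328 Ω
R₍133₎ = R₍0₎(1 + αΔT) = 9.328 × (1 + 0.0041×133) = 14.41 Ω
P = I²R = (9.83)² × 14.41 = 1390 W

1390 W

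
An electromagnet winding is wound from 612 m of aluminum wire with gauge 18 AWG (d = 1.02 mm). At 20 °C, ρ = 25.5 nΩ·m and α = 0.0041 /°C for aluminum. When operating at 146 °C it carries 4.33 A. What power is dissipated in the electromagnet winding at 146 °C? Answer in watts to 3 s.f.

543 W

ρ = 25.5 nΩ·m = 2.55×10^-8 Ω·m
A = π(1.02/2 mm)² = π(5.1000e-04 m)² = 8.171e-07 m²
R₍20₎ = ρL/A = (2.55×10^-8)(612)/(8.171e-07) = 19.1 Ω
R₍146₎ = R₍20₎(1 + αΔT) = 19.1 × (1 + 0.0041×126) = 28.96 Ω
P = I²R = (4.33)² × 28.96 = 543 W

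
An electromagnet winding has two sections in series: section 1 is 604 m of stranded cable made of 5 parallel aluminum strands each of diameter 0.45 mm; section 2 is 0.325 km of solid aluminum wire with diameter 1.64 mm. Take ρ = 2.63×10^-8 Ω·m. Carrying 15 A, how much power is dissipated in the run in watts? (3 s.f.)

Section 1: A_strand = π(2.2500e-04)² = 1.590e-07 m²; R₁ = ρL/(N·A_s) = (2.63×10^-8)(604)/(5×1.590e-07) = 19.98 Ω
Section 2: A = π(d/2)² = π(8.2000e-04 m)² = 2.112e-06 m²
R₂ = (2.63×10^-8)(325)/(2.112e-06) = 4.046 Ω
R = R₁ + R₂ = 24.02 Ω
P = I²R = (15)² × 24.02 = 5410 W

5410 W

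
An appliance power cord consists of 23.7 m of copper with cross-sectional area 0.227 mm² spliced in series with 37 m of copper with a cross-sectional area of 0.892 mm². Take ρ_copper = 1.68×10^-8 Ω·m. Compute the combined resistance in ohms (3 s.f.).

Segment 1: A = 0.227 mm² = 2.270e-07 m²
R₁ = ρL/A = (1.68×10^-8)(23.7)/(2.270e-07) = 1.754 Ω
Segment 2: A = 0.892 mm² = 8.920e-07 m²
R₂ = (1.68×10^-8)(37)/(8.920e-07) = 0.6969 Ω
R = R₁ + R₂ = 2.45 Ω

2.45 Ω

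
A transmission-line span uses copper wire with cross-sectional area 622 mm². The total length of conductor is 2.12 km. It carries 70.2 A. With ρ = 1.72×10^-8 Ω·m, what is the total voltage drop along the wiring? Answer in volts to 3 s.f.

A = 622 mm² = 6.220e-04 m²
R = ρL/A = (1.72×10^-8)(2120)/(6.220e-04) = 0.05862 Ω
V = IR = 70.2 × 0.05862 = 4.12 V

4.12 V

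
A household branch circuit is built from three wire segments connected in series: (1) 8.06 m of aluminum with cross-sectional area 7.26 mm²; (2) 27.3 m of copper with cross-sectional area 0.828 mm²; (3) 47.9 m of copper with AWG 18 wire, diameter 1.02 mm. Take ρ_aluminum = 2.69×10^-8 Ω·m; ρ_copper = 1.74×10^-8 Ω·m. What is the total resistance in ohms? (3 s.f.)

1.62 Ω

Seg 1: A = 7.26 mm² = 7.260e-06 m²
R_1 = (2.69×10^-8)(8.06)/(7.260e-06) = 0.02986 Ω
Seg 2: A = 0.828 mm² = 8.280e-07 m²
R_2 = (1.74×10^-8)(27.3)/(8.280e-07) = 0.5737 Ω
Seg 3: A = π(1.02/2 mm)² = π(5.1000e-04 m)² = 8.171e-07 m²
R_3 = (1.74×10^-8)(47.9)/(8.171e-07) = 1.02 Ω
R_total = R_1 + R_2 + R_3 = 1.62 Ω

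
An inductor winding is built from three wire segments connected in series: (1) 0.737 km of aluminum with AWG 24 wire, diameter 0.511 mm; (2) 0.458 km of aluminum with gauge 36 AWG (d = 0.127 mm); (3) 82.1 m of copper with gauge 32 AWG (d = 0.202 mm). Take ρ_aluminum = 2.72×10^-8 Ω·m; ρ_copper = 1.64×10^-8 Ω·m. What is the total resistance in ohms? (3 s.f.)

Seg 1: A = π(0.511/2 mm)² = π(2.5550e-04 m)² = 2.051e-07 m²
R_1 = (2.72×10^-8)(737)/(2.051e-07) = 97.75 Ω
Seg 2: A = π(0.127/2 mm)² = π(6.3500e-05 m)² = 1.267e-08 m²
R_2 = (2.72×10^-8)(458)/(1.267e-08) = 983.4 Ω
Seg 3: A = π(0.202/2 mm)² = π(1.0100e-04 m)² = 3.205e-08 m²
R_3 = (1.64×10^-8)(82.1)/(3.205e-08) = 42.01 Ω
R_total = R_1 + R_2 + R_3 = 1120 Ω

1120 Ω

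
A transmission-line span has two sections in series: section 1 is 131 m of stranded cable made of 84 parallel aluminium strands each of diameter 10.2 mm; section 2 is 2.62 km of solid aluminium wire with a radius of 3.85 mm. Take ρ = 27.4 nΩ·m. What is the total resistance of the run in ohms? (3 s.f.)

1.54 Ω

ρ = 27.4 nΩ·m = 2.74×10^-8 Ω·m
Section 1: A_strand = π(5.1000e-03)² = 8.171e-05 m²; R₁ = ρL/(N·A_s) = (2.74×10^-8)(131)/(84×8.171e-05) = 5.229×10^-4 Ω
Section 2: A = πr² = π(3.8500e-03 m)² = 4.657e-05 m²
R₂ = (2.74×10^-8)(2620)/(4.657e-05) = 1.542 Ω
R = R₁ + R₂ = 1.54 Ω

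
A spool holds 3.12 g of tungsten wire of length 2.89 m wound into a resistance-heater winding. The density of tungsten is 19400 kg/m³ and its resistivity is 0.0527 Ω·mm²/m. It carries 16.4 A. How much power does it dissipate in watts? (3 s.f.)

736 W

ρ = 0.0527 Ω·mm²/m = 5.27×10^-8 Ω·m
A = m/(density·L) = 0.00312/(19400×2.89) = 5.5649e-08 m²
R = ρL/A = (5.27×10^-8)(2.89)/(5.5649e-08) = 2.737 Ω
P = I²R = (16.4)² × 2.737 = 736 W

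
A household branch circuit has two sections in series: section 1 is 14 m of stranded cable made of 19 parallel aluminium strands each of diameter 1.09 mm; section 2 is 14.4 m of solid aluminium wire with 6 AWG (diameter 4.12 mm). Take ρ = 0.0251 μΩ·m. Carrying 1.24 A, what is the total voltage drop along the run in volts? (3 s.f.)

0.0582 V

ρ = 0.0251 μΩ·m = 2.51×10^-8 Ω·m
Section 1: A_strand = π(5.4500e-04)² = 9.331e-07 m²; R₁ = ρL/(N·A_s) = (2.51×10^-8)(14)/(19×9.331e-07) = 0.01982 Ω
Section 2: A = π(4.12/2 mm)² = π(2.0600e-03 m)² = 1.333e-05 m²
R₂ = (2.51×10^-8)(14.4)/(1.333e-05) = 0.02711 Ω
R = R₁ + R₂ = 0.04693 Ω
V = IR = 1.24 × 0.04693 = 0.0582 V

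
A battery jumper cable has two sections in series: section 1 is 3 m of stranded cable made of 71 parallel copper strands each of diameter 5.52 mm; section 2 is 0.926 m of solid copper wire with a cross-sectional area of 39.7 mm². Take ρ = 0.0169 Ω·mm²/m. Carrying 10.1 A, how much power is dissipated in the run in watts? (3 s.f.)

ρ = 0.0169 Ω·mm²/m = 1.69×10^-8 Ω·m
Section 1: A_strand = π(2.7600e-03)² = 2.393e-05 m²; R₁ = ρL/(N·A_s) = (1.69×10^-8)(3)/(71×2.393e-05) = 2.984×10^-5 Ω
Section 2: A = 39.7 mm² = 3.970e-05 m²
R₂ = (1.69×10^-8)(0.926)/(3.970e-05) = 3.942×10^-4 Ω
R = R₁ + R₂ = 4.240×10^-4 Ω
P = I²R = (10.1)² × 4.240×10^-4 = 0.0433 W

0.0433 W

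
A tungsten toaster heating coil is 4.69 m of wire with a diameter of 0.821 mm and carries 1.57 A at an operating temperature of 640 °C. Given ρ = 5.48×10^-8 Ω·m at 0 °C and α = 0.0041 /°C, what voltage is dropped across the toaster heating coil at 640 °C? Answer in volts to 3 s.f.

A = π(d/2)² = π(4.1050e-04 m)² = 5.294e-07 m²
R₍0₎ = ρL/A = (5.48×10^-8)(4.69)/(5.294e-07) = 0.4855 Ω
R₍640₎ = R₍0₎(1 + αΔT) = 0.4855 × (1 + 0.0041×640) = 1.759 Ω
V = IR = 1.57 × 1.759 = 2.76 V

2.76 V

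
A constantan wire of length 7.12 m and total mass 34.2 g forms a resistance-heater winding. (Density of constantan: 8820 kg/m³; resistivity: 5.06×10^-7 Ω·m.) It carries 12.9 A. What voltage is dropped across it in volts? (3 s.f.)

A = m/(density·L) = 0.0342/(8820×7.12) = 5.4460e-07 m²
R = ρL/A = (5.06×10^-7)(7.12)/(5.4460e-07) = 6.615 Ω
V = IR = 12.9 × 6.615 = 85.3 V

85.3 V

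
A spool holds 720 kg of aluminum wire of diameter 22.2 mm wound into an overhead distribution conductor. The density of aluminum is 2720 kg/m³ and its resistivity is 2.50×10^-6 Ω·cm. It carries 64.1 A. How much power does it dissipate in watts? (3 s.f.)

181 W

ρ = 2.50×10^-6 Ω·cm = 2.50×10^-8 Ω·m
A = π(d/2)² = π(1.1100e-02 m)² = 3.8708e-04 m²
L = m/(density·A) = 720/(2720×3.8708e-04) = 683.9 m
R = ρL/A = (2.50×10^-8)(683.9)/(3.8708e-04) = 0.04417 Ω
P = I²R = (64.1)² × 0.04417 = 181 W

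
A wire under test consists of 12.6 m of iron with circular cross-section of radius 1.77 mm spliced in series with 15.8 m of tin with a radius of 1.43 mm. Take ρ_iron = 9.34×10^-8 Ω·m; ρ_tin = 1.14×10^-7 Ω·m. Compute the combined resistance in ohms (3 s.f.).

0.400 Ω

Segment 1: A = πr² = π(1.7700e-03 m)² = 9.842e-06 m²
R₁ = ρL/A = (9.34×10^-8)(12.6)/(9.842e-06) = 0.1196 Ω
Segment 2: A = πr² = π(1.4300e-03 m)² = 6.424e-06 m²
R₂ = (1.14×10^-7)(15.8)/(6.424e-06) = 0.2804 Ω
R = R₁ + R₂ = 0.400 Ω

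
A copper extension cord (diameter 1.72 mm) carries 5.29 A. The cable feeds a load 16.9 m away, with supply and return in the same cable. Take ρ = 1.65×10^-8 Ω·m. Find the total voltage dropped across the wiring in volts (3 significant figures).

A = π(d/2)² = π(8.6000e-04 m)² = 2.324e-06 m²
Total conductor length (both ways) L = 2 × 16.9 = 33.8 m
R = ρL/A = (1.65×10^-8)(33.8)/(2.324e-06) = 0.24 Ω
V = IR = 5.29 × 0.24 = 1.27 V

1.27 V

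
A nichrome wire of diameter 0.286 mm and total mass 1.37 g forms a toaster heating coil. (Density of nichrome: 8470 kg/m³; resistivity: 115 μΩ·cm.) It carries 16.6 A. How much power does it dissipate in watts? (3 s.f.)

ρ = 115 μΩ·cm = 1.15×10^-6 Ω·m
A = π(d/2)² = π(1.4300e-04 m)² = 6.4242e-08 m²
L = m/(density·A) = 0.00137/(8470×6.4242e-08) = 2.518 m
R = ρL/A = (1.15×10^-6)(2.518)/(6.4242e-08) = 45.07 Ω
P = I²R = (16.6)² × 45.07 = 12400 W

12400 W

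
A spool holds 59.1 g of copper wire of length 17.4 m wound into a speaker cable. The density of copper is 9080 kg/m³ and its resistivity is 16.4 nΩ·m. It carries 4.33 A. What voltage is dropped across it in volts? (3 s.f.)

3.30 V

ρ = 16.4 nΩ·m = 1.64×10^-8 Ω·m
A = m/(density·L) = 0.0591/(9080×17.4) = 3.7407e-07 m²
R = ρL/A = (1.64×10^-8)(17.4)/(3.7407e-07) = 0.7629 Ω
V = IR = 4.33 × 0.7629 = 3.30 V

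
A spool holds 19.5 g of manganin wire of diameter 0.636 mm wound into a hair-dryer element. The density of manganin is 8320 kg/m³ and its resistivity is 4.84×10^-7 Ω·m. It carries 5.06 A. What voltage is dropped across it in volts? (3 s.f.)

56.9 V

A = π(d/2)² = π(3.1800e-04 m)² = 3.1769e-07 m²
L = m/(density·A) = 0.0195/(8320×3.1769e-07) = 7.377 m
R = ρL/A = (4.84×10^-7)(7.377)/(3.1769e-07) = 11.24 Ω
V = IR = 5.06 × 11.24 = 56.9 V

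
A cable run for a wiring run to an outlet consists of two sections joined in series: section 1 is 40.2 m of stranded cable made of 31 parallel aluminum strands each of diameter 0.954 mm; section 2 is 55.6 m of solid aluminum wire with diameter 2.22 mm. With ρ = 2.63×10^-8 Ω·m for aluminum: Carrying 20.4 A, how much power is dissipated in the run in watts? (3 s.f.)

177 W

Section 1: A_strand = π(4.7700e-04)² = 7.148e-07 m²; R₁ = ρL/(N·A_s) = (2.63×10^-8)(40.2)/(31×7.148e-07) = 0.04771 Ω
Section 2: A = π(d/2)² = π(1.1100e-03 m)² = 3.871e-06 m²
R₂ = (2.63×10^-8)(55.6)/(3.871e-06) = 0.3778 Ω
R = R₁ + R₂ = 0.4255 Ω
P = I²R = (20.4)² × 0.4255 = 177 W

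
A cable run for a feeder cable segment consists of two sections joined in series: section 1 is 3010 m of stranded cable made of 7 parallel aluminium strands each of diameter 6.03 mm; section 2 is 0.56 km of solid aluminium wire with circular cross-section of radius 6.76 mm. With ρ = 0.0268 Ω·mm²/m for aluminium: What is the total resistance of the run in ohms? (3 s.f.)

0.508 Ω

ρ = 0.0268 Ω·mm²/m = 2.68×10^-8 Ω·m
Section 1: A_strand = π(3.0150e-03)² = 2.856e-05 m²; R₁ = ρL/(N·A_s) = (2.68×10^-8)(3010)/(7×2.856e-05) = 0.4035 Ω
Section 2: A = πr² = π(6.7600e-03 m)² = 1.436e-04 m²
R₂ = (2.68×10^-8)(560)/(1.436e-04) = 0.1045 Ω
R = R₁ + R₂ = 0.508 Ω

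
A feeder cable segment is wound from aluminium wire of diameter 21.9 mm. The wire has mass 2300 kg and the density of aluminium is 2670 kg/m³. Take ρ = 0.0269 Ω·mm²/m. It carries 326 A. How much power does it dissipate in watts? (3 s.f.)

ρ = 0.0269 Ω·mm²/m = 2.69×10^-8 Ω·m
A = π(d/2)² = π(1.0950e-02 m)² = 3.7668e-04 m²
L = m/(density·A) = 2300/(2670×3.7668e-04) = 2287 m
R = ρL/A = (2.69×10^-8)(2287)/(3.7668e-04) = 0.1633 Ω
P = I²R = (326)² × 0.1633 = 17400 W

17400 W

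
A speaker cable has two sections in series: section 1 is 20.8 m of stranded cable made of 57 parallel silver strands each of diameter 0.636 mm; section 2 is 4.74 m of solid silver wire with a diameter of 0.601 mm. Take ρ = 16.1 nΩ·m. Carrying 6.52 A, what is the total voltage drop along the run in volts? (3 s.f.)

1.87 V

ρ = 16.1 nΩ·m = 1.61×10^-8 Ω·m
Section 1: A_strand = π(3.1800e-04)² = 3.177e-07 m²; R₁ = ρL/(N·A_s) = (1.61×10^-8)(20.8)/(57×3.177e-07) = 0.01849 Ω
Section 2: A = π(d/2)² = π(3.0050e-04 m)² = 2.837e-07 m²
R₂ = (1.61×10^-8)(4.74)/(2.837e-07) = 0.269 Ω
R = R₁ + R₂ = 0.2875 Ω
V = IR = 6.52 × 0.2875 = 1.87 V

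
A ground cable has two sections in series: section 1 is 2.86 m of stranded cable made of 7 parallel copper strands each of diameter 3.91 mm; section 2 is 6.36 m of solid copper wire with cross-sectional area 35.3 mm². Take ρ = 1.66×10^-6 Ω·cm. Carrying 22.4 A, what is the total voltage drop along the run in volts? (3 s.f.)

0.0796 V

ρ = 1.66×10^-6 Ω·cm = 1.66×10^-8 Ω·m
Section 1: A_strand = π(1.9550e-03)² = 1.201e-05 m²; R₁ = ρL/(N·A_s) = (1.66×10^-8)(2.86)/(7×1.201e-05) = 5.648×10^-4 Ω
Section 2: A = 35.3 mm² = 3.530e-05 m²
R₂ = (1.66×10^-8)(6.36)/(3.530e-05) = 0.002991 Ω
R = R₁ + R₂ = 0.003556 Ω
V = IR = 22.4 × 0.003556 = 0.0796 V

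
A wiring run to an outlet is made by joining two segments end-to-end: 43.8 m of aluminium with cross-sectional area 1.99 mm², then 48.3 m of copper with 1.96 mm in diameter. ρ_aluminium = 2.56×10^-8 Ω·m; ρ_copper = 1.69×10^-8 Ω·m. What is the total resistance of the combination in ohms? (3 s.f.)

0.834 Ω

Segment 1: A = 1.99 mm² = 1.990e-06 m²
R₁ = ρL/A = (2.56×10^-8)(43.8)/(1.990e-06) = 0.5635 Ω
Segment 2: A = π(d/2)² = π(9.8000e-04 m)² = 3.017e-06 m²
R₂ = (1.69×10^-8)(48.3)/(3.017e-06) = 0.2705 Ω
R = R₁ + R₂ = 0.834 Ω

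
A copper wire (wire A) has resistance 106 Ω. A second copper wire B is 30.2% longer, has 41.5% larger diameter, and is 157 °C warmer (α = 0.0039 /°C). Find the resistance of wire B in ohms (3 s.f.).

R ∝ ρL/d² with ρ ∝ (1+αΔT), so R_B/R_A = (1 + 30.2/100) × (1 + 41.5/100)⁻² × (1 + 0.0039×157)
= 1.302 × 0.4994 × 1.612 = 1.048
R_B = 1.048 × 106 = 111 Ω

111 Ω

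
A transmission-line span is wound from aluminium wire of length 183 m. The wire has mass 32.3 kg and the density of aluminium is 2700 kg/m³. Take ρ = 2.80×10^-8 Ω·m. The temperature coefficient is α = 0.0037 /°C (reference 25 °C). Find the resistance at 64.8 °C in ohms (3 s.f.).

0.0899 Ω

A = m/(density·L) = 32.3/(2700×183) = 6.5371e-05 m²
R = ρL/A = (2.80×10^-8)(183)/(6.5371e-05) = 0.07838 Ω
R(64.8 °C) = 0.07838 × (1 + 0.0037×39.8) = 0.0899 Ω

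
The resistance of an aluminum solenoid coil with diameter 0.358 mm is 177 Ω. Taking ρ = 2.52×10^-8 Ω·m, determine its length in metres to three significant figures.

A = π(d/2)² = π(1.7900e-04 m)² = 1.007e-07 m²
L = RA/ρ = (177)(1.007e-07)/(2.52×10^-8) = 707 m

707 m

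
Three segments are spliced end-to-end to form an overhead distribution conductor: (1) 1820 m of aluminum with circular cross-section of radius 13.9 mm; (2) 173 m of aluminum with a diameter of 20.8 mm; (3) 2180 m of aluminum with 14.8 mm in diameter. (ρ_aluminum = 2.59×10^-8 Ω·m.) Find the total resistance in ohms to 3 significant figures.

Seg 1: A = πr² = π(1.3900e-02 m)² = 6.070e-04 m²
R_1 = (2.59×10^-8)(1820)/(6.070e-04) = 0.07766 Ω
Seg 2: A = π(d/2)² = π(1.0400e-02 m)² = 3.398e-04 m²
R_2 = (2.59×10^-8)(173)/(3.398e-04) = 0.01319 Ω
Seg 3: A = π(d/2)² = π(7.4000e-03 m)² = 1.720e-04 m²
R_3 = (2.59×10^-8)(2180)/(1.720e-04) = 0.3282 Ω
R_total = R_1 + R_2 + R_3 = 0.419 Ω

0.419 Ω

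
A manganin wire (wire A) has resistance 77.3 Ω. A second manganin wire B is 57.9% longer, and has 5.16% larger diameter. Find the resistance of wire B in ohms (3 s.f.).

110 Ω

R ∝ L/d², so R_B/R_A = (1 + 57.9/100) × (1 + 5.16/100)⁻²
= 1.579 × 0.9043 = 1.428
R_B = 1.428 × 77.3 = 110 Ω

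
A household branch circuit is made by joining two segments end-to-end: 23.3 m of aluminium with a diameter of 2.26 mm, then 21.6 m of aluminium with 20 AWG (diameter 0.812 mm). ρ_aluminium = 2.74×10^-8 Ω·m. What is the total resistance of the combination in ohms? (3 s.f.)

Segment 1: A = π(d/2)² = π(1.1300e-03 m)² = 4.011e-06 m²
R₁ = ρL/A = (2.74×10^-8)(23.3)/(4.011e-06) = 0.1591 Ω
Segment 2: A = π(0.812/2 mm)² = π(4.0600e-04 m)² = 5.178e-07 m²
R₂ = (2.74×10^-8)(21.6)/(5.178e-07) = 1.143 Ω
R = R₁ + R₂ = 1.30 Ω

1.30 Ω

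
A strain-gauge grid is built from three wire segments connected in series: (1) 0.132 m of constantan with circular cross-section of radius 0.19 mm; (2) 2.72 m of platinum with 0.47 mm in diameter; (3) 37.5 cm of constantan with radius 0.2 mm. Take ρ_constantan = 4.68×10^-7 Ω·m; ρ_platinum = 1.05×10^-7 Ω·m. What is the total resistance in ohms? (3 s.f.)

Seg 1: A = πr² = π(1.9000e-04 m)² = 1.134e-07 m²
R_1 = (4.68×10^-7)(0.132)/(1.134e-07) = 0.5447 Ω
Seg 2: A = π(d/2)² = π(2.3500e-04 m)² = 1.735e-07 m²
R_2 = (1.05×10^-7)(2.72)/(1.735e-07) = 1.646 Ω
Seg 3: A = πr² = π(2.0000e-04 m)² = 1.257e-07 m²
R_3 = (4.68×10^-7)(0.375)/(1.257e-07) = 1.397 Ω
R_total = R_1 + R_2 + R_3 = 3.59 Ω

3.59 Ω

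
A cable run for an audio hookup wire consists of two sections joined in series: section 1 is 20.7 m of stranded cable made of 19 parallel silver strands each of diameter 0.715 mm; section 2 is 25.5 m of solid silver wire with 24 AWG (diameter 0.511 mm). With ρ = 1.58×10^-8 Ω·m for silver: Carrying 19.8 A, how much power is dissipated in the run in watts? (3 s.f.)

787 W

Section 1: A_strand = π(3.5750e-04)² = 4.015e-07 m²; R₁ = ρL/(N·A_s) = (1.58×10^-8)(20.7)/(19×4.015e-07) = 0.04287 Ω
Section 2: A = π(0.511/2 mm)² = π(2.5550e-04 m)² = 2.051e-07 m²
R₂ = (1.58×10^-8)(25.5)/(2.051e-07) = 1.965 Ω
R = R₁ + R₂ = 2.007 Ω
P = I²R = (19.8)² × 2.007 = 787 W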